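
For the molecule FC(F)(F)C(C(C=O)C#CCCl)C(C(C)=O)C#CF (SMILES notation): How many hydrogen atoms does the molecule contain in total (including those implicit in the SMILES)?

Walk through each heavy atom and fill implicit hydrogens from standard valence (C 4, N 3, O 2, S 2, halogen 1):
  atom 1: F (halogen, monovalent) → 0 H
  atom 2: C, bond orders sum to 4 (valence 4) → 0 H
  atom 3: F (halogen, monovalent) → 0 H
  atom 4: F (halogen, monovalent) → 0 H
  atom 5: C, bond orders sum to 3 (valence 4) → 1 H
  atom 6: C, bond orders sum to 3 (valence 4) → 1 H
  atom 7: C, bond orders sum to 3 (valence 4) → 1 H
  atom 8: O, bond orders sum to 2 (valence 2) → 0 H
  atom 9: C, bond orders sum to 4 (valence 4) → 0 H
  atom 10: C, bond orders sum to 4 (valence 4) → 0 H
  atom 11: C, bond orders sum to 2 (valence 4) → 2 H
  atom 12: Cl (halogen, monovalent) → 0 H
  atom 13: C, bond orders sum to 3 (valence 4) → 1 H
  atom 14: C, bond orders sum to 4 (valence 4) → 0 H
  atom 15: C, bond orders sum to 1 (valence 4) → 3 H
  atom 16: O, bond orders sum to 2 (valence 2) → 0 H
  atom 17: C, bond orders sum to 4 (valence 4) → 0 H
  atom 18: C, bond orders sum to 4 (valence 4) → 0 H
  atom 19: F (halogen, monovalent) → 0 H
Total hydrogens: 9.

9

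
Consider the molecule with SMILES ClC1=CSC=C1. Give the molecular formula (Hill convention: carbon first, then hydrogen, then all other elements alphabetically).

C4H3ClS

Walk through each heavy atom and fill implicit hydrogens from standard valence (C 4, N 3, O 2, S 2, halogen 1):
  atom 1: Cl (halogen, monovalent) → 0 H
  atom 2: C, bond orders sum to 4 (valence 4) → 0 H
  atom 3: C, bond orders sum to 3 (valence 4) → 1 H
  atom 4: S, bond orders sum to 2 (valence 2) → 0 H
  atom 5: C, bond orders sum to 3 (valence 4) → 1 H
  atom 6: C, bond orders sum to 3 (valence 4) → 1 H
Totals → C:4, H:3, Cl:1, S:1.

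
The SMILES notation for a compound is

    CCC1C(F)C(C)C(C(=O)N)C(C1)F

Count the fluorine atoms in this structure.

2

Scan the SMILES for F atoms (remember two-letter symbols like Cl and Br are single atoms).
Fluorine count: 2.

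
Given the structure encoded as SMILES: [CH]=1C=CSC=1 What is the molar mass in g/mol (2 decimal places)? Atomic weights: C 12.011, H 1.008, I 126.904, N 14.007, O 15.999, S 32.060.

First, the molecular formula is C4H4S (counting implicit H from valence).
  C: 4 × 12.011 = 48.044
  H: 4 × 1.008 = 4.032
  S: 1 × 32.060 = 32.060
Sum: 4×12.011 + 4×1.008 + 1×32.060 = 84.136 → 84.14 g/mol.

84.14 g/mol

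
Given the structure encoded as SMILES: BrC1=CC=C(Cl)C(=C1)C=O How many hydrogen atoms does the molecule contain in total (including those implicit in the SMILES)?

Walk through each heavy atom and fill implicit hydrogens from standard valence (C 4, N 3, O 2, S 2, halogen 1):
  atom 1: Br (halogen, monovalent) → 0 H
  atom 2: C, bond orders sum to 4 (valence 4) → 0 H
  atom 3: C, bond orders sum to 3 (valence 4) → 1 H
  atom 4: C, bond orders sum to 3 (valence 4) → 1 H
  atom 5: C, bond orders sum to 4 (valence 4) → 0 H
  atom 6: Cl (halogen, monovalent) → 0 H
  atom 7: C, bond orders sum to 4 (valence 4) → 0 H
  atom 8: C, bond orders sum to 3 (valence 4) → 1 H
  atom 9: C, bond orders sum to 3 (valence 4) → 1 H
  atom 10: O, bond orders sum to 2 (valence 2) → 0 H
Total hydrogens: 4.

4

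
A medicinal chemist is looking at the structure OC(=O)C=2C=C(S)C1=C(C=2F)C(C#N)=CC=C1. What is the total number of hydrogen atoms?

Walk through each heavy atom and fill implicit hydrogens from standard valence (C 4, N 3, O 2, S 2, halogen 1):
  atom 1: O, bond orders sum to 1 (valence 2) → 1 H
  atom 2: C, bond orders sum to 4 (valence 4) → 0 H
  atom 3: O, bond orders sum to 2 (valence 2) → 0 H
  atom 4: C, bond orders sum to 4 (valence 4) → 0 H
  atom 5: C, bond orders sum to 3 (valence 4) → 1 H
  atom 6: C, bond orders sum to 4 (valence 4) → 0 H
  atom 7: S, bond orders sum to 1 (valence 2) → 1 H
  atom 8: C, bond orders sum to 4 (valence 4) → 0 H
  atom 9: C, bond orders sum to 4 (valence 4) → 0 H
  atom 10: C, bond orders sum to 4 (valence 4) → 0 H
  atom 11: F (halogen, monovalent) → 0 H
  atom 12: C, bond orders sum to 4 (valence 4) → 0 H
  atom 13: C, bond orders sum to 4 (valence 4) → 0 H
  atom 14: N, bond orders sum to 3 (valence 3) → 0 H
  atom 15: C, bond orders sum to 3 (valence 4) → 1 H
  atom 16: C, bond orders sum to 3 (valence 4) → 1 H
  atom 17: C, bond orders sum to 3 (valence 4) → 1 H
Total hydrogens: 6.

6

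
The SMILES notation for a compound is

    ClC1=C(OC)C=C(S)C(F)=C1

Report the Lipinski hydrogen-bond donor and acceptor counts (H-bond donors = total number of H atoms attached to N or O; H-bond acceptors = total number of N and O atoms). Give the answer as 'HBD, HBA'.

Donors: find every N or O and count the H atoms it carries.
  atom 4 (O): bond orders sum to 2 → 0 H
Lipinski HBD = 0.
Acceptors: N atoms = 0, O atoms = 1 → HBA = 1.

0, 1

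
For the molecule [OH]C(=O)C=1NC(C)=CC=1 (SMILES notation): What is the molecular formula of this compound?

C6H7NO2

Walk through each heavy atom and fill implicit hydrogens from standard valence (C 4, N 3, O 2, S 2, halogen 1):
  atom 1: O with explicit H count 1
  atom 2: C, bond orders sum to 4 (valence 4) → 0 H
  atom 3: O, bond orders sum to 2 (valence 2) → 0 H
  atom 4: C, bond orders sum to 4 (valence 4) → 0 H
  atom 5: N, bond orders sum to 2 (valence 3) → 1 H
  atom 6: C, bond orders sum to 4 (valence 4) → 0 H
  atom 7: C, bond orders sum to 1 (valence 4) → 3 H
  atom 8: C, bond orders sum to 3 (valence 4) → 1 H
  atom 9: C, bond orders sum to 3 (valence 4) → 1 H
Totals → C:6, H:7, N:1, O:2.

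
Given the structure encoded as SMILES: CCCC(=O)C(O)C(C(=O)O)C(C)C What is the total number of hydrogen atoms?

18

Walk through each heavy atom and fill implicit hydrogens from standard valence (C 4, N 3, O 2, S 2, halogen 1):
  atom 1: C, bond orders sum to 1 (valence 4) → 3 H
  atom 2: C, bond orders sum to 2 (valence 4) → 2 H
  atom 3: C, bond orders sum to 2 (valence 4) → 2 H
  atom 4: C, bond orders sum to 4 (valence 4) → 0 H
  atom 5: O, bond orders sum to 2 (valence 2) → 0 H
  atom 6: C, bond orders sum to 3 (valence 4) → 1 H
  atom 7: O, bond orders sum to 1 (valence 2) → 1 H
  atom 8: C, bond orders sum to 3 (valence 4) → 1 H
  atom 9: C, bond orders sum to 4 (valence 4) → 0 H
  atom 10: O, bond orders sum to 2 (valence 2) → 0 H
  atom 11: O, bond orders sum to 1 (valence 2) → 1 H
  atom 12: C, bond orders sum to 3 (valence 4) → 1 H
  atom 13: C, bond orders sum to 1 (valence 4) → 3 H
  atom 14: C, bond orders sum to 1 (valence 4) → 3 H
Total hydrogens: 18.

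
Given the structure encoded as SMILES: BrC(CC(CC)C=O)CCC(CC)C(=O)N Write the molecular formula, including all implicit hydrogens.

C12H22BrNO2

Walk through each heavy atom and fill implicit hydrogens from standard valence (C 4, N 3, O 2, S 2, halogen 1):
  atom 1: Br (halogen, monovalent) → 0 H
  atom 2: C, bond orders sum to 3 (valence 4) → 1 H
  atom 3: C, bond orders sum to 2 (valence 4) → 2 H
  atom 4: C, bond orders sum to 3 (valence 4) → 1 H
  atom 5: C, bond orders sum to 2 (valence 4) → 2 H
  atom 6: C, bond orders sum to 1 (valence 4) → 3 H
  atom 7: C, bond orders sum to 3 (valence 4) → 1 H
  atom 8: O, bond orders sum to 2 (valence 2) → 0 H
  atom 9: C, bond orders sum to 2 (valence 4) → 2 H
  atom 10: C, bond orders sum to 2 (valence 4) → 2 H
  atom 11: C, bond orders sum to 3 (valence 4) → 1 H
  atom 12: C, bond orders sum to 2 (valence 4) → 2 H
  atom 13: C, bond orders sum to 1 (valence 4) → 3 H
  atom 14: C, bond orders sum to 4 (valence 4) → 0 H
  atom 15: O, bond orders sum to 2 (valence 2) → 0 H
  atom 16: N, bond orders sum to 1 (valence 3) → 2 H
Totals → C:12, H:22, Br:1, N:1, O:2.
In Hill order: C12H22BrNO2.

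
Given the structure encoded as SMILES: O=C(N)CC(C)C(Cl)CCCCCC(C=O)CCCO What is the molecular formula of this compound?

Walk through each heavy atom and fill implicit hydrogens from standard valence (C 4, N 3, O 2, S 2, halogen 1):
  atom 1: O, bond orders sum to 2 (valence 2) → 0 H
  atom 2: C, bond orders sum to 4 (valence 4) → 0 H
  atom 3: N, bond orders sum to 1 (valence 3) → 2 H
  atom 4: C, bond orders sum to 2 (valence 4) → 2 H
  atom 5: C, bond orders sum to 3 (valence 4) → 1 H
  atom 6: C, bond orders sum to 1 (valence 4) → 3 H
  atom 7: C, bond orders sum to 3 (valence 4) → 1 H
  atom 8: Cl (halogen, monovalent) → 0 H
  atom 9: C, bond orders sum to 2 (valence 4) → 2 H
  atom 10: C, bond orders sum to 2 (valence 4) → 2 H
  atom 11: C, bond orders sum to 2 (valence 4) → 2 H
  atom 12: C, bond orders sum to 2 (valence 4) → 2 H
  atom 13: C, bond orders sum to 2 (valence 4) → 2 H
  atom 14: C, bond orders sum to 3 (valence 4) → 1 H
  atom 15: C, bond orders sum to 3 (valence 4) → 1 H
  atom 16: O, bond orders sum to 2 (valence 2) → 0 H
  atom 17: C, bond orders sum to 2 (valence 4) → 2 H
  atom 18: C, bond orders sum to 2 (valence 4) → 2 H
  atom 19: C, bond orders sum to 2 (valence 4) → 2 H
  atom 20: O, bond orders sum to 1 (valence 2) → 1 H
Totals → C:15, H:28, Cl:1, N:1, O:3.

C15H28ClNO3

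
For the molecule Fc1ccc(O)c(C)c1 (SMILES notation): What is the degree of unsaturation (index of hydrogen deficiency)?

Molecular formula: C7H7FO.
DoU = (2C + 2 + N − H − X) / 2, where X is the halogen count and O/S are ignored.
    = (2·7 + 2 + 0 − 7 − 1) / 2 = 8 / 2 = 4.

4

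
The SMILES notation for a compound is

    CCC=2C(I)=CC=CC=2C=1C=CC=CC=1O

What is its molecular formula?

C14H13IO

Walk through each heavy atom and fill implicit hydrogens from standard valence (C 4, N 3, O 2, S 2, halogen 1):
  atom 1: C, bond orders sum to 1 (valence 4) → 3 H
  atom 2: C, bond orders sum to 2 (valence 4) → 2 H
  atom 3: C, bond orders sum to 4 (valence 4) → 0 H
  atom 4: C, bond orders sum to 4 (valence 4) → 0 H
  atom 5: I (halogen, monovalent) → 0 H
  atom 6: C, bond orders sum to 3 (valence 4) → 1 H
  atom 7: C, bond orders sum to 3 (valence 4) → 1 H
  atom 8: C, bond orders sum to 3 (valence 4) → 1 H
  atom 9: C, bond orders sum to 4 (valence 4) → 0 H
  atom 10: C, bond orders sum to 4 (valence 4) → 0 H
  atom 11: C, bond orders sum to 3 (valence 4) → 1 H
  atom 12: C, bond orders sum to 3 (valence 4) → 1 H
  atom 13: C, bond orders sum to 3 (valence 4) → 1 H
  atom 14: C, bond orders sum to 3 (valence 4) → 1 H
  atom 15: C, bond orders sum to 4 (valence 4) → 0 H
  atom 16: O, bond orders sum to 1 (valence 2) → 1 H
Totals → C:14, H:13, I:1, O:1.
In Hill order: C14H13IO.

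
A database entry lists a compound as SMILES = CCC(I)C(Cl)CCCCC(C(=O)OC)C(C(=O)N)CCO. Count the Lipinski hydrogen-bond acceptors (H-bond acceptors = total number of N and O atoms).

N atoms: 1; O atoms: 4.
Lipinski HBA = 1 + 4 = 5.

5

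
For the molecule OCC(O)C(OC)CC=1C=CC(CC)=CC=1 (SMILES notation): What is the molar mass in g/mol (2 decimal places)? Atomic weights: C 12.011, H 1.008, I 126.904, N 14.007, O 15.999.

224.30 g/mol

First, the molecular formula is C13H20O3 (counting implicit H from valence).
  C: 13 × 12.011 = 156.143
  H: 20 × 1.008 = 20.160
  O: 3 × 15.999 = 47.997
Sum: 13×12.011 + 20×1.008 + 3×15.999 = 224.300 → 224.30 g/mol.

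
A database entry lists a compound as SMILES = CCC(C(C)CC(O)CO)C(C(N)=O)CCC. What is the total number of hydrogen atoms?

Walk through each heavy atom and fill implicit hydrogens from standard valence (C 4, N 3, O 2, S 2, halogen 1):
  atom 1: C, bond orders sum to 1 (valence 4) → 3 H
  atom 2: C, bond orders sum to 2 (valence 4) → 2 H
  atom 3: C, bond orders sum to 3 (valence 4) → 1 H
  atom 4: C, bond orders sum to 3 (valence 4) → 1 H
  atom 5: C, bond orders sum to 1 (valence 4) → 3 H
  atom 6: C, bond orders sum to 2 (valence 4) → 2 H
  atom 7: C, bond orders sum to 3 (valence 4) → 1 H
  atom 8: O, bond orders sum to 1 (valence 2) → 1 H
  atom 9: C, bond orders sum to 2 (valence 4) → 2 H
  atom 10: O, bond orders sum to 1 (valence 2) → 1 H
  atom 11: C, bond orders sum to 3 (valence 4) → 1 H
  atom 12: C, bond orders sum to 4 (valence 4) → 0 H
  atom 13: N, bond orders sum to 1 (valence 3) → 2 H
  atom 14: O, bond orders sum to 2 (valence 2) → 0 H
  atom 15: C, bond orders sum to 2 (valence 4) → 2 H
  atom 16: C, bond orders sum to 2 (valence 4) → 2 H
  atom 17: C, bond orders sum to 1 (valence 4) → 3 H
Total hydrogens: 27.

27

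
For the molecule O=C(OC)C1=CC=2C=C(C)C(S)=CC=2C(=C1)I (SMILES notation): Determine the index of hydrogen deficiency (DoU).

Molecular formula: C13H11IO2S.
DoU = (2C + 2 + N − H − X) / 2, where X is the halogen count and O/S are ignored.
    = (2·13 + 2 + 0 − 11 − 1) / 2 = 16 / 2 = 8.

8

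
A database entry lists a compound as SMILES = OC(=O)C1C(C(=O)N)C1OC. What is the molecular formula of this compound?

Walk through each heavy atom and fill implicit hydrogens from standard valence (C 4, N 3, O 2, S 2, halogen 1):
  atom 1: O, bond orders sum to 1 (valence 2) → 1 H
  atom 2: C, bond orders sum to 4 (valence 4) → 0 H
  atom 3: O, bond orders sum to 2 (valence 2) → 0 H
  atom 4: C, bond orders sum to 3 (valence 4) → 1 H
  atom 5: C, bond orders sum to 3 (valence 4) → 1 H
  atom 6: C, bond orders sum to 4 (valence 4) → 0 H
  atom 7: O, bond orders sum to 2 (valence 2) → 0 H
  atom 8: N, bond orders sum to 1 (valence 3) → 2 H
  atom 9: C, bond orders sum to 3 (valence 4) → 1 H
  atom 10: O, bond orders sum to 2 (valence 2) → 0 H
  atom 11: C, bond orders sum to 1 (valence 4) → 3 H
Totals → C:6, H:9, N:1, O:4.

C6H9NO4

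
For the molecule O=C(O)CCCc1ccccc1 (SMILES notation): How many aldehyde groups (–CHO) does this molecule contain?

Scan the SMILES for the aldehyde motif — none present.
Groups that are present: 1 carboxylic acid.

0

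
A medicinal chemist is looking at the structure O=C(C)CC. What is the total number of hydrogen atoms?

Walk through each heavy atom and fill implicit hydrogens from standard valence (C 4, N 3, O 2, S 2, halogen 1):
  atom 1: O, bond orders sum to 2 (valence 2) → 0 H
  atom 2: C, bond orders sum to 4 (valence 4) → 0 H
  atom 3: C, bond orders sum to 1 (valence 4) → 3 H
  atom 4: C, bond orders sum to 2 (valence 4) → 2 H
  atom 5: C, bond orders sum to 1 (valence 4) → 3 H
Total hydrogens: 8.

8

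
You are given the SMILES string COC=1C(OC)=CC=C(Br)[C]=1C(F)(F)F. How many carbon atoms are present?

9

Count every carbon token in the SMILES (each C, including those in ring-closure positions and inside branches).
Carbon count: 9.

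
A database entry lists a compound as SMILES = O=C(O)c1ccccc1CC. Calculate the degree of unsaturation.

5

Molecular formula: C9H10O2.
DoU = (2C + 2 + N − H − X) / 2, where X is the halogen count and O/S are ignored.
    = (2·9 + 2 + 0 − 10 − 0) / 2 = 10 / 2 = 5.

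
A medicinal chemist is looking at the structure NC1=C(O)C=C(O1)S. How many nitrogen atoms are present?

1

Scan the SMILES for N atoms (remember two-letter symbols like Cl and Br are single atoms).
Nitrogen count: 1.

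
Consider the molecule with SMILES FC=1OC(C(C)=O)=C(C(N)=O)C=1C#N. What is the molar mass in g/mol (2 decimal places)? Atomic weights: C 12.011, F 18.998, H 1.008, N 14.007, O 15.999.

First, the molecular formula is C8H5FN2O3 (counting implicit H from valence).
  C: 8 × 12.011 = 96.088
  F: 1 × 18.998 = 18.998
  H: 5 × 1.008 = 5.040
  N: 2 × 14.007 = 28.014
  O: 3 × 15.999 = 47.997
Sum: 8×12.011 + 1×18.998 + 5×1.008 + 2×14.007 + 3×15.999 = 196.137 → 196.14 g/mol.

196.14 g/mol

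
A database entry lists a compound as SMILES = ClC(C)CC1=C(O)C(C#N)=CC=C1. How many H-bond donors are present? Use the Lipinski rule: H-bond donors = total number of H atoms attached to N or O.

1

Donors: find every N or O and count the H atoms it carries.
  atom 7 (O): bond orders sum to 1 → 1 H
  atom 10 (N): bond orders sum to 3 → 0 H
Lipinski HBD = 1.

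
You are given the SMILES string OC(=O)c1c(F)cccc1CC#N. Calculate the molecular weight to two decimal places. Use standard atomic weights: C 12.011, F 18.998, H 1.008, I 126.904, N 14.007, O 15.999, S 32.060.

179.15 g/mol

First, the molecular formula is C9H6FNO2 (counting implicit H from valence).
  C: 9 × 12.011 = 108.099
  F: 1 × 18.998 = 18.998
  H: 6 × 1.008 = 6.048
  N: 1 × 14.007 = 14.007
  O: 2 × 15.999 = 31.998
Sum: 9×12.011 + 1×18.998 + 6×1.008 + 1×14.007 + 2×15.999 = 179.150 → 179.15 g/mol.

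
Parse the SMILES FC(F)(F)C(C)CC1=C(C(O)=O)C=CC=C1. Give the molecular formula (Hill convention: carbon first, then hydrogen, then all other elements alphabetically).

C11H11F3O2

Walk through each heavy atom and fill implicit hydrogens from standard valence (C 4, N 3, O 2, S 2, halogen 1):
  atom 1: F (halogen, monovalent) → 0 H
  atom 2: C, bond orders sum to 4 (valence 4) → 0 H
  atom 3: F (halogen, monovalent) → 0 H
  atom 4: F (halogen, monovalent) → 0 H
  atom 5: C, bond orders sum to 3 (valence 4) → 1 H
  atom 6: C, bond orders sum to 1 (valence 4) → 3 H
  atom 7: C, bond orders sum to 2 (valence 4) → 2 H
  atom 8: C, bond orders sum to 4 (valence 4) → 0 H
  atom 9: C, bond orders sum to 4 (valence 4) → 0 H
  atom 10: C, bond orders sum to 4 (valence 4) → 0 H
  atom 11: O, bond orders sum to 1 (valence 2) → 1 H
  atom 12: O, bond orders sum to 2 (valence 2) → 0 H
  atom 13: C, bond orders sum to 3 (valence 4) → 1 H
  atom 14: C, bond orders sum to 3 (valence 4) → 1 H
  atom 15: C, bond orders sum to 3 (valence 4) → 1 H
  atom 16: C, bond orders sum to 3 (valence 4) → 1 H
Totals → C:11, H:11, F:3, O:2.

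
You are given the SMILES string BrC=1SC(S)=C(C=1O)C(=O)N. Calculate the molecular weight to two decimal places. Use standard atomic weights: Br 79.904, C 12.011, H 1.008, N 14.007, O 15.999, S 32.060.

First, the molecular formula is C5H4BrNO2S2 (counting implicit H from valence).
  Br: 1 × 79.904 = 79.904
  C: 5 × 12.011 = 60.055
  H: 4 × 1.008 = 4.032
  N: 1 × 14.007 = 14.007
  O: 2 × 15.999 = 31.998
  S: 2 × 32.060 = 64.120
Sum: 1×79.904 + 5×12.011 + 4×1.008 + 1×14.007 + 2×15.999 + 2×32.060 = 254.116 → 254.12 g/mol.

254.12 g/mol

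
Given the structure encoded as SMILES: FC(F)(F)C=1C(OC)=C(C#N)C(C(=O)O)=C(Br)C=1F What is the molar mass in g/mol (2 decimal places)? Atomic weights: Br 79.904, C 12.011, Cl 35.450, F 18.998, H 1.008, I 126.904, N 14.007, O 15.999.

342.04 g/mol

First, the molecular formula is C10H4BrF4NO3 (counting implicit H from valence).
  Br: 1 × 79.904 = 79.904
  C: 10 × 12.011 = 120.110
  F: 4 × 18.998 = 75.992
  H: 4 × 1.008 = 4.032
  N: 1 × 14.007 = 14.007
  O: 3 × 15.999 = 47.997
Sum: 1×79.904 + 10×12.011 + 4×18.998 + 4×1.008 + 1×14.007 + 3×15.999 = 342.042 → 342.04 g/mol.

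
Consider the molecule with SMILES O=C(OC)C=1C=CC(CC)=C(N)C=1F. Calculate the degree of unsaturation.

Molecular formula: C10H12FNO2.
DoU = (2C + 2 + N − H − X) / 2, where X is the halogen count and O/S are ignored.
    = (2·10 + 2 + 1 − 12 − 1) / 2 = 10 / 2 = 5.

5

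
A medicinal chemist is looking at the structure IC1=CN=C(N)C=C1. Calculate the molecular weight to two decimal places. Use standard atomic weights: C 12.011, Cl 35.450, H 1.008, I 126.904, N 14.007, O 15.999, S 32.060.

220.01 g/mol

First, the molecular formula is C5H5IN2 (counting implicit H from valence).
  C: 5 × 12.011 = 60.055
  H: 5 × 1.008 = 5.040
  I: 1 × 126.904 = 126.904
  N: 2 × 14.007 = 28.014
Sum: 5×12.011 + 5×1.008 + 1×126.904 + 2×14.007 = 220.013 → 220.01 g/mol.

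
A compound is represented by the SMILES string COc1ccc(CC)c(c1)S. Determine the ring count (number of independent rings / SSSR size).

In SMILES, each pair of matching ring-closure digits denotes one ring-closing bond; the number of such bonds equals the number of independent rings.
Ring-closure bonds here: 1.

1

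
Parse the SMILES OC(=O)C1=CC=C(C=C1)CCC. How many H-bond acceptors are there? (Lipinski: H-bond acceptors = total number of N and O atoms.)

N atoms: 0; O atoms: 2.
Lipinski HBA = 0 + 2 = 2.

2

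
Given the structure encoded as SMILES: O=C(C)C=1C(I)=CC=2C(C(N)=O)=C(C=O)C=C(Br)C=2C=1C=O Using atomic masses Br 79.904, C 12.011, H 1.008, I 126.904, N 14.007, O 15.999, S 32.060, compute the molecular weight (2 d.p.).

First, the molecular formula is C15H9BrINO4 (counting implicit H from valence).
  Br: 1 × 79.904 = 79.904
  C: 15 × 12.011 = 180.165
  H: 9 × 1.008 = 9.072
  I: 1 × 126.904 = 126.904
  N: 1 × 14.007 = 14.007
  O: 4 × 15.999 = 63.996
Sum: 1×79.904 + 15×12.011 + 9×1.008 + 1×126.904 + 1×14.007 + 4×15.999 = 474.048 → 474.05 g/mol.

474.05 g/mol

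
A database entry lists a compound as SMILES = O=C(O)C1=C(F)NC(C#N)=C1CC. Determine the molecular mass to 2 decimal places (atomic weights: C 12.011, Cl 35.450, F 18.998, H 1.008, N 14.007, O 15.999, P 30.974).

182.15 g/mol

First, the molecular formula is C8H7FN2O2 (counting implicit H from valence).
  C: 8 × 12.011 = 96.088
  F: 1 × 18.998 = 18.998
  H: 7 × 1.008 = 7.056
  N: 2 × 14.007 = 28.014
  O: 2 × 15.999 = 31.998
Sum: 8×12.011 + 1×18.998 + 7×1.008 + 2×14.007 + 2×15.999 = 182.154 → 182.15 g/mol.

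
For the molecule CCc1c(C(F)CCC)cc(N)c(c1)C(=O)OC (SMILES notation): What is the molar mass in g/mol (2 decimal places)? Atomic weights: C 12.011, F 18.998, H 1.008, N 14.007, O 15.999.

First, the molecular formula is C14H20FNO2 (counting implicit H from valence).
  C: 14 × 12.011 = 168.154
  F: 1 × 18.998 = 18.998
  H: 20 × 1.008 = 20.160
  N: 1 × 14.007 = 14.007
  O: 2 × 15.999 = 31.998
Sum: 14×12.011 + 1×18.998 + 20×1.008 + 1×14.007 + 2×15.999 = 253.317 → 253.32 g/mol.

253.32 g/mol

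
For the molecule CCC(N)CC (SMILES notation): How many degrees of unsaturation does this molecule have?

Degree of unsaturation = (number of rings) + (number of π bonds).
Ring closures in the SMILES: 0.
π bonds: none → 0 DoU from unsaturation.
Total DoU = 0 + 0 = 0.

0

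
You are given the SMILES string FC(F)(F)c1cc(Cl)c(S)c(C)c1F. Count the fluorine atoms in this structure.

Scan the SMILES for F atoms (remember two-letter symbols like Cl and Br are single atoms).
Fluorine count: 4.

4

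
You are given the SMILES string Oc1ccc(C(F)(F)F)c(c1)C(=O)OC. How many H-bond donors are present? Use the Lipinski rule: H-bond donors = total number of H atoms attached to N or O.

Donors: find every N or O and count the H atoms it carries.
  atom 1 (O): bond orders sum to 1 → 1 H
  atom 13 (O): bond orders sum to 2 → 0 H
  atom 14 (O): bond orders sum to 2 → 0 H
Lipinski HBD = 1.

1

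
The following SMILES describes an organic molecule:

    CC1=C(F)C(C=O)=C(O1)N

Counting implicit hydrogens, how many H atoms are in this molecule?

Walk through each heavy atom and fill implicit hydrogens from standard valence (C 4, N 3, O 2, S 2, halogen 1):
  atom 1: C, bond orders sum to 1 (valence 4) → 3 H
  atom 2: C, bond orders sum to 4 (valence 4) → 0 H
  atom 3: C, bond orders sum to 4 (valence 4) → 0 H
  atom 4: F (halogen, monovalent) → 0 H
  atom 5: C, bond orders sum to 4 (valence 4) → 0 H
  atom 6: C, bond orders sum to 3 (valence 4) → 1 H
  atom 7: O, bond orders sum to 2 (valence 2) → 0 H
  atom 8: C, bond orders sum to 4 (valence 4) → 0 H
  atom 9: O, bond orders sum to 2 (valence 2) → 0 H
  atom 10: N, bond orders sum to 1 (valence 3) → 2 H
Total hydrogens: 6.

6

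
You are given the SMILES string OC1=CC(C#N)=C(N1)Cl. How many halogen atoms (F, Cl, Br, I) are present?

Halogen atoms appear at heavy-atom position 9 (1×Cl).
Other groups present: 1 hydroxyl, 1 nitrile.
Halogen count: 1.

1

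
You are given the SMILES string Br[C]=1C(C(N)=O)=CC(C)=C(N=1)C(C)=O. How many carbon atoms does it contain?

9

Count every carbon token in the SMILES (each C, including those in ring-closure positions and inside branches).
Carbon count: 9.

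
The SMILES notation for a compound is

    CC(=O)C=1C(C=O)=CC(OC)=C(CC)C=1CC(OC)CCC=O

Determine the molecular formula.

Walk through each heavy atom and fill implicit hydrogens from standard valence (C 4, N 3, O 2, S 2, halogen 1):
  atom 1: C, bond orders sum to 1 (valence 4) → 3 H
  atom 2: C, bond orders sum to 4 (valence 4) → 0 H
  atom 3: O, bond orders sum to 2 (valence 2) → 0 H
  atom 4: C, bond orders sum to 4 (valence 4) → 0 H
  atom 5: C, bond orders sum to 4 (valence 4) → 0 H
  atom 6: C, bond orders sum to 3 (valence 4) → 1 H
  atom 7: O, bond orders sum to 2 (valence 2) → 0 H
  atom 8: C, bond orders sum to 3 (valence 4) → 1 H
  atom 9: C, bond orders sum to 4 (valence 4) → 0 H
  atom 10: O, bond orders sum to 2 (valence 2) → 0 H
  atom 11: C, bond orders sum to 1 (valence 4) → 3 H
  atom 12: C, bond orders sum to 4 (valence 4) → 0 H
  atom 13: C, bond orders sum to 2 (valence 4) → 2 H
  atom 14: C, bond orders sum to 1 (valence 4) → 3 H
  atom 15: C, bond orders sum to 4 (valence 4) → 0 H
  atom 16: C, bond orders sum to 2 (valence 4) → 2 H
  atom 17: C, bond orders sum to 3 (valence 4) → 1 H
  atom 18: O, bond orders sum to 2 (valence 2) → 0 H
  atom 19: C, bond orders sum to 1 (valence 4) → 3 H
  atom 20: C, bond orders sum to 2 (valence 4) → 2 H
  atom 21: C, bond orders sum to 2 (valence 4) → 2 H
  atom 22: C, bond orders sum to 3 (valence 4) → 1 H
  atom 23: O, bond orders sum to 2 (valence 2) → 0 H
Totals → C:18, H:24, O:5.
In Hill order: C18H24O5.

C18H24O5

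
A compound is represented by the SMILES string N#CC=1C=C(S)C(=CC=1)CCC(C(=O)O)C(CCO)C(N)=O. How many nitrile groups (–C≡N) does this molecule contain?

1

The nitrile motif appears at heavy-atom position 2 in the SMILES.
Other groups present: 1 amide, 1 carboxylic acid, 1 hydroxyl, 1 thiol.
Nitrile count: 1.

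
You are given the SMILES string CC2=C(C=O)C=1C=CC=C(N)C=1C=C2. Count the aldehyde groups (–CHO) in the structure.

1

The aldehyde motif appears at heavy-atom position 4 in the SMILES.
Other groups present: 1 primary amine.
Aldehyde count: 1.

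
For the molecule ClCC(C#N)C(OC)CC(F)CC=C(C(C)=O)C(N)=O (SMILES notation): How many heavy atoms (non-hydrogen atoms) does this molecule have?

Every atom symbol written in the SMILES (organic subset) is one heavy atom; implicit H are not written.
Heavy atoms by element → C:13, Cl:1, F:1, N:2, O:3.
Total: 20.

20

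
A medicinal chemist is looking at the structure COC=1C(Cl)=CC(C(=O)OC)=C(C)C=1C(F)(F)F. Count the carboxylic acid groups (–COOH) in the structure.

Scan the SMILES for the carboxylic acid motif — none present.
Groups that are present: 1 ester, 1 ether.

0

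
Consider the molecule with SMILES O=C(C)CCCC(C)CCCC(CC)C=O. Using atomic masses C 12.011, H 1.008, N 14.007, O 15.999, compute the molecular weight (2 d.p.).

First, the molecular formula is C14H26O2 (counting implicit H from valence).
  C: 14 × 12.011 = 168.154
  H: 26 × 1.008 = 26.208
  O: 2 × 15.999 = 31.998
Sum: 14×12.011 + 26×1.008 + 2×15.999 = 226.360 → 226.36 g/mol.

226.36 g/mol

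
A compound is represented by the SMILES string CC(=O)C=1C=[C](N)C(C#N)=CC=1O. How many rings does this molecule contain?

In SMILES, each pair of matching ring-closure digits denotes one ring-closing bond; the number of such bonds equals the number of independent rings.
Ring-closure bonds here: 1.

1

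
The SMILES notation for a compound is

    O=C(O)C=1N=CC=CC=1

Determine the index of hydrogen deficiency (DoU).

5

Molecular formula: C6H5NO2.
DoU = (2C + 2 + N − H − X) / 2, where X is the halogen count and O/S are ignored.
    = (2·6 + 2 + 1 − 5 − 0) / 2 = 10 / 2 = 5.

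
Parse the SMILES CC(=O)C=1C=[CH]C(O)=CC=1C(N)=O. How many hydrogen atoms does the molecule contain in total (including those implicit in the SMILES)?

9

Walk through each heavy atom and fill implicit hydrogens from standard valence (C 4, N 3, O 2, S 2, halogen 1):
  atom 1: C, bond orders sum to 1 (valence 4) → 3 H
  atom 2: C, bond orders sum to 4 (valence 4) → 0 H
  atom 3: O, bond orders sum to 2 (valence 2) → 0 H
  atom 4: C, bond orders sum to 4 (valence 4) → 0 H
  atom 5: C, bond orders sum to 3 (valence 4) → 1 H
  atom 6: C with explicit H count 1
  atom 7: C, bond orders sum to 4 (valence 4) → 0 H
  atom 8: O, bond orders sum to 1 (valence 2) → 1 H
  atom 9: C, bond orders sum to 3 (valence 4) → 1 H
  atom 10: C, bond orders sum to 4 (valence 4) → 0 H
  atom 11: C, bond orders sum to 4 (valence 4) → 0 H
  atom 12: N, bond orders sum to 1 (valence 3) → 2 H
  atom 13: O, bond orders sum to 2 (valence 2) → 0 H
Total hydrogens: 9.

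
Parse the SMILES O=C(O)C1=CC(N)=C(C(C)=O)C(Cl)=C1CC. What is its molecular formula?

Walk through each heavy atom and fill implicit hydrogens from standard valence (C 4, N 3, O 2, S 2, halogen 1):
  atom 1: O, bond orders sum to 2 (valence 2) → 0 H
  atom 2: C, bond orders sum to 4 (valence 4) → 0 H
  atom 3: O, bond orders sum to 1 (valence 2) → 1 H
  atom 4: C, bond orders sum to 4 (valence 4) → 0 H
  atom 5: C, bond orders sum to 3 (valence 4) → 1 H
  atom 6: C, bond orders sum to 4 (valence 4) → 0 H
  atom 7: N, bond orders sum to 1 (valence 3) → 2 H
  atom 8: C, bond orders sum to 4 (valence 4) → 0 H
  atom 9: C, bond orders sum to 4 (valence 4) → 0 H
  atom 10: C, bond orders sum to 1 (valence 4) → 3 H
  atom 11: O, bond orders sum to 2 (valence 2) → 0 H
  atom 12: C, bond orders sum to 4 (valence 4) → 0 H
  atom 13: Cl (halogen, monovalent) → 0 H
  atom 14: C, bond orders sum to 4 (valence 4) → 0 H
  atom 15: C, bond orders sum to 2 (valence 4) → 2 H
  atom 16: C, bond orders sum to 1 (valence 4) → 3 H
Totals → C:11, H:12, Cl:1, N:1, O:3.
In Hill order: C11H12ClNO3.

C11H12ClNO3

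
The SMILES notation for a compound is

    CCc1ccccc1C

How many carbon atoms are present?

Count every carbon token in the SMILES (each C, including those in ring-closure positions and inside branches).
Carbon count: 9.

9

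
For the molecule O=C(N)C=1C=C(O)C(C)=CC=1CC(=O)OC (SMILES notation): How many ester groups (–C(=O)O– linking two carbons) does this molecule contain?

1

The ester motif appears at heavy-atom position 13 in the SMILES.
Other groups present: 1 amide, 1 hydroxyl.
Ester count: 1.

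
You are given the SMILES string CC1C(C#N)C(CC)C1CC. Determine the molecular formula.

Walk through each heavy atom and fill implicit hydrogens from standard valence (C 4, N 3, O 2, S 2, halogen 1):
  atom 1: C, bond orders sum to 1 (valence 4) → 3 H
  atom 2: C, bond orders sum to 3 (valence 4) → 1 H
  atom 3: C, bond orders sum to 3 (valence 4) → 1 H
  atom 4: C, bond orders sum to 4 (valence 4) → 0 H
  atom 5: N, bond orders sum to 3 (valence 3) → 0 H
  atom 6: C, bond orders sum to 3 (valence 4) → 1 H
  atom 7: C, bond orders sum to 2 (valence 4) → 2 H
  atom 8: C, bond orders sum to 1 (valence 4) → 3 H
  atom 9: C, bond orders sum to 3 (valence 4) → 1 H
  atom 10: C, bond orders sum to 2 (valence 4) → 2 H
  atom 11: C, bond orders sum to 1 (valence 4) → 3 H
Totals → C:10, H:17, N:1.

C10H17N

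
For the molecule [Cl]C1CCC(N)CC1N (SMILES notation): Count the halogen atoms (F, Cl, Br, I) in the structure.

Halogen atoms appear at heavy-atom position 1 (1×Cl).
Other groups present: 2 primary amine.
Halogen count: 1.

1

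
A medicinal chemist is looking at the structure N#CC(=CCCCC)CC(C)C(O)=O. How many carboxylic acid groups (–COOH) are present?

1

The carboxylic acid motif appears at heavy-atom position 12 in the SMILES.
Other groups present: 1 alkene, 1 nitrile.
Carboxylic acid count: 1.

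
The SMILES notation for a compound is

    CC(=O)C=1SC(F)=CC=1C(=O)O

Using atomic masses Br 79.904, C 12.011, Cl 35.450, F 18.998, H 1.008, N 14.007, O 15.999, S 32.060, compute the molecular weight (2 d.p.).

188.17 g/mol

First, the molecular formula is C7H5FO3S (counting implicit H from valence).
  C: 7 × 12.011 = 84.077
  F: 1 × 18.998 = 18.998
  H: 5 × 1.008 = 5.040
  O: 3 × 15.999 = 47.997
  S: 1 × 32.060 = 32.060
Sum: 7×12.011 + 1×18.998 + 5×1.008 + 3×15.999 + 1×32.060 = 188.172 → 188.17 g/mol.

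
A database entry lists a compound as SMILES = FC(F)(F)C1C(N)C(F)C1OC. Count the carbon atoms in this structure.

6

Count every carbon token in the SMILES (each C, including those in ring-closure positions and inside branches).
Carbon count: 6.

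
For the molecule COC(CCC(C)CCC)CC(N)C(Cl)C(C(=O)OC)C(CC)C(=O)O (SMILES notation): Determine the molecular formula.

C19H36ClNO5

Walk through each heavy atom and fill implicit hydrogens from standard valence (C 4, N 3, O 2, S 2, halogen 1):
  atom 1: C, bond orders sum to 1 (valence 4) → 3 H
  atom 2: O, bond orders sum to 2 (valence 2) → 0 H
  atom 3: C, bond orders sum to 3 (valence 4) → 1 H
  atom 4: C, bond orders sum to 2 (valence 4) → 2 H
  atom 5: C, bond orders sum to 2 (valence 4) → 2 H
  atom 6: C, bond orders sum to 3 (valence 4) → 1 H
  atom 7: C, bond orders sum to 1 (valence 4) → 3 H
  atom 8: C, bond orders sum to 2 (valence 4) → 2 H
  atom 9: C, bond orders sum to 2 (valence 4) → 2 H
  atom 10: C, bond orders sum to 1 (valence 4) → 3 H
  atom 11: C, bond orders sum to 2 (valence 4) → 2 H
  atom 12: C, bond orders sum to 3 (valence 4) → 1 H
  atom 13: N, bond orders sum to 1 (valence 3) → 2 H
  atom 14: C, bond orders sum to 3 (valence 4) → 1 H
  atom 15: Cl (halogen, monovalent) → 0 H
  atom 16: C, bond orders sum to 3 (valence 4) → 1 H
  atom 17: C, bond orders sum to 4 (valence 4) → 0 H
  atom 18: O, bond orders sum to 2 (valence 2) → 0 H
  atom 19: O, bond orders sum to 2 (valence 2) → 0 H
  atom 20: C, bond orders sum to 1 (valence 4) → 3 H
  atom 21: C, bond orders sum to 3 (valence 4) → 1 H
  atom 22: C, bond orders sum to 2 (valence 4) → 2 H
  atom 23: C, bond orders sum to 1 (valence 4) → 3 H
  atom 24: C, bond orders sum to 4 (valence 4) → 0 H
  atom 25: O, bond orders sum to 2 (valence 2) → 0 H
  atom 26: O, bond orders sum to 1 (valence 2) → 1 H
Totals → C:19, H:36, Cl:1, N:1, O:5.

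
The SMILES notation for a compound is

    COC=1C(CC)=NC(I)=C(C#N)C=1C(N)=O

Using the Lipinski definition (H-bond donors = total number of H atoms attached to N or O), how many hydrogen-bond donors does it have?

2

Donors: find every N or O and count the H atoms it carries.
  atom 2 (O): bond orders sum to 2 → 0 H
  atom 7 (N): bond orders sum to 3 → 0 H
  atom 12 (N): bond orders sum to 3 → 0 H
  atom 15 (N): bond orders sum to 1 → 2 H
  atom 16 (O): bond orders sum to 2 → 0 H
Lipinski HBD = 2.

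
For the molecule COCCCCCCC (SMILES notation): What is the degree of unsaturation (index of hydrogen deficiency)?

0

Molecular formula: C8H18O.
DoU = (2C + 2 + N − H − X) / 2, where X is the halogen count and O/S are ignored.
    = (2·8 + 2 + 0 − 18 − 0) / 2 = 0 / 2 = 0.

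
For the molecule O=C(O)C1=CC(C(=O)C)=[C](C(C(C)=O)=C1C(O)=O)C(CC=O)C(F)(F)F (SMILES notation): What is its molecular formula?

C16H13F3O7

Walk through each heavy atom and fill implicit hydrogens from standard valence (C 4, N 3, O 2, S 2, halogen 1):
  atom 1: O, bond orders sum to 2 (valence 2) → 0 H
  atom 2: C, bond orders sum to 4 (valence 4) → 0 H
  atom 3: O, bond orders sum to 1 (valence 2) → 1 H
  atom 4: C, bond orders sum to 4 (valence 4) → 0 H
  atom 5: C, bond orders sum to 3 (valence 4) → 1 H
  atom 6: C, bond orders sum to 4 (valence 4) → 0 H
  atom 7: C, bond orders sum to 4 (valence 4) → 0 H
  atom 8: O, bond orders sum to 2 (valence 2) → 0 H
  atom 9: C, bond orders sum to 1 (valence 4) → 3 H
  atom 10: C with explicit H count 0
  atom 11: C, bond orders sum to 4 (valence 4) → 0 H
  atom 12: C, bond orders sum to 4 (valence 4) → 0 H
  atom 13: C, bond orders sum to 1 (valence 4) → 3 H
  atom 14: O, bond orders sum to 2 (valence 2) → 0 H
  atom 15: C, bond orders sum to 4 (valence 4) → 0 H
  atom 16: C, bond orders sum to 4 (valence 4) → 0 H
  atom 17: O, bond orders sum to 1 (valence 2) → 1 H
  atom 18: O, bond orders sum to 2 (valence 2) → 0 H
  atom 19: C, bond orders sum to 3 (valence 4) → 1 H
  atom 20: C, bond orders sum to 2 (valence 4) → 2 H
  atom 21: C, bond orders sum to 3 (valence 4) → 1 H
  atom 22: O, bond orders sum to 2 (valence 2) → 0 H
  atom 23: C, bond orders sum to 4 (valence 4) → 0 H
  atom 24: F (halogen, monovalent) → 0 H
  atom 25: F (halogen, monovalent) → 0 H
  atom 26: F (halogen, monovalent) → 0 H
Totals → C:16, H:13, F:3, O:7.
In Hill order: C16H13F3O7.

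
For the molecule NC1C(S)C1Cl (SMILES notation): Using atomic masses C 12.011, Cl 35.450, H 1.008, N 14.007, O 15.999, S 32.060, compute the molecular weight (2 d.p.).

123.60 g/mol

First, the molecular formula is C3H6ClNS (counting implicit H from valence).
  C: 3 × 12.011 = 36.033
  Cl: 1 × 35.450 = 35.450
  H: 6 × 1.008 = 6.048
  N: 1 × 14.007 = 14.007
  S: 1 × 32.060 = 32.060
Sum: 3×12.011 + 1×35.450 + 6×1.008 + 1×14.007 + 1×32.060 = 123.598 → 123.60 g/mol.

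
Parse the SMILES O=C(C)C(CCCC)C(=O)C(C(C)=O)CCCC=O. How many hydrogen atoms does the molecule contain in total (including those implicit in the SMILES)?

Walk through each heavy atom and fill implicit hydrogens from standard valence (C 4, N 3, O 2, S 2, halogen 1):
  atom 1: O, bond orders sum to 2 (valence 2) → 0 H
  atom 2: C, bond orders sum to 4 (valence 4) → 0 H
  atom 3: C, bond orders sum to 1 (valence 4) → 3 H
  atom 4: C, bond orders sum to 3 (valence 4) → 1 H
  atom 5: C, bond orders sum to 2 (valence 4) → 2 H
  atom 6: C, bond orders sum to 2 (valence 4) → 2 H
  atom 7: C, bond orders sum to 2 (valence 4) → 2 H
  atom 8: C, bond orders sum to 1 (valence 4) → 3 H
  atom 9: C, bond orders sum to 4 (valence 4) → 0 H
  atom 10: O, bond orders sum to 2 (valence 2) → 0 H
  atom 11: C, bond orders sum to 3 (valence 4) → 1 H
  atom 12: C, bond orders sum to 4 (valence 4) → 0 H
  atom 13: C, bond orders sum to 1 (valence 4) → 3 H
  atom 14: O, bond orders sum to 2 (valence 2) → 0 H
  atom 15: C, bond orders sum to 2 (valence 4) → 2 H
  atom 16: C, bond orders sum to 2 (valence 4) → 2 H
  atom 17: C, bond orders sum to 2 (valence 4) → 2 H
  atom 18: C, bond orders sum to 3 (valence 4) → 1 H
  atom 19: O, bond orders sum to 2 (valence 2) → 0 H
Total hydrogens: 24.

24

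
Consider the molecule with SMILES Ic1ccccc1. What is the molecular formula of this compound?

Walk through each heavy atom and fill implicit hydrogens from standard valence (C 4, N 3, O 2, S 2, halogen 1); for lowercase aromatic atoms, an aromatic c carries 1 H when it has two neighbours and 0 H with three, and aromatic n carries 0 H:
  atom 1: I (halogen, monovalent) → 0 H
  atom 2: aromatic c, 3 neighbours → 0 H
  atom 3: aromatic c, 2 neighbours → 1 H
  atom 4: aromatic c, 2 neighbours → 1 H
  atom 5: aromatic c, 2 neighbours → 1 H
  atom 6: aromatic c, 2 neighbours → 1 H
  atom 7: aromatic c, 2 neighbours → 1 H
Totals → C:6, H:5, I:1.
In Hill order: C6H5I.

C6H5I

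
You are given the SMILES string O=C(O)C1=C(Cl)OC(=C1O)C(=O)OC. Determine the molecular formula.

Walk through each heavy atom and fill implicit hydrogens from standard valence (C 4, N 3, O 2, S 2, halogen 1):
  atom 1: O, bond orders sum to 2 (valence 2) → 0 H
  atom 2: C, bond orders sum to 4 (valence 4) → 0 H
  atom 3: O, bond orders sum to 1 (valence 2) → 1 H
  atom 4: C, bond orders sum to 4 (valence 4) → 0 H
  atom 5: C, bond orders sum to 4 (valence 4) → 0 H
  atom 6: Cl (halogen, monovalent) → 0 H
  atom 7: O, bond orders sum to 2 (valence 2) → 0 H
  atom 8: C, bond orders sum to 4 (valence 4) → 0 H
  atom 9: C, bond orders sum to 4 (valence 4) → 0 H
  atom 10: O, bond orders sum to 1 (valence 2) → 1 H
  atom 11: C, bond orders sum to 4 (valence 4) → 0 H
  atom 12: O, bond orders sum to 2 (valence 2) → 0 H
  atom 13: O, bond orders sum to 2 (valence 2) → 0 H
  atom 14: C, bond orders sum to 1 (valence 4) → 3 H
Totals → C:7, H:5, Cl:1, O:6.

C7H5ClO6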